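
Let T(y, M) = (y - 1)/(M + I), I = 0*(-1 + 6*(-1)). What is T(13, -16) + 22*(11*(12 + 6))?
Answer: 17421/4 ≈ 4355.3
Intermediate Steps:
I = 0 (I = 0*(-1 - 6) = 0*(-7) = 0)
T(y, M) = (-1 + y)/M (T(y, M) = (y - 1)/(M + 0) = (-1 + y)/M)
T(13, -16) + 22*(11*(12 + 6)) = (-1 + 13)/(-16) + 22*(11*(12 + 6)) = -1/16*12 + 22*(11*18) = -¾ + 22*198 = -¾ + 4356 = 17421/4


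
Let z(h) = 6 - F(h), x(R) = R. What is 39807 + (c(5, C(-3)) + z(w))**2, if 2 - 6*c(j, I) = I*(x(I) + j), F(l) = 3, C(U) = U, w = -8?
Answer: 358432/9 ≈ 39826.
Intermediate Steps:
c(j, I) = 1/3 - I*(I + j)/6
z(h) = 3 (z(h) = 6 - 1*3 = 6 - 3 = 3)
39807 + (c(5, C(-3)) + z(w))**2 = 39807 + ((1/3 - 1/6*(-3)**2 - 1/6*(-3)*5) + 3)**2 = 39807 + ((1/3 - 1/6*9 + 5/2) + 3)**2 = 39807 + ((1/3 - 3/2 + 5/2) + 3)**2 = 39807 + (4/3 + 3)**2 = 39807 + (13/3)**2 = 39807 + 169/9 = 358432/9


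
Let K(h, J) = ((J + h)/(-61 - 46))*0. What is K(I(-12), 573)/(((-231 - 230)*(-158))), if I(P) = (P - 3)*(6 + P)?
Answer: 0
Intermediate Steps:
I(P) = (-3 + P)*(6 + P)
K(h, J) = 0 (K(h, J) = ((J + h)/(-107))*0 = ((J + h)*(-1/107))*0 = (-J/107 - h/107)*0 = 0)
K(I(-12), 573)/(((-231 - 230)*(-158))) = 0/(((-231 - 230)*(-158))) = 0/((-461*(-158))) = 0/72838 = 0*(1/72838) = 0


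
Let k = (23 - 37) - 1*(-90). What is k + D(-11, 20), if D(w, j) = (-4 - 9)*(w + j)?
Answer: -41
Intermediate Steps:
D(w, j) = -13*j - 13*w (D(w, j) = -13*(j + w) = -13*j - 13*w)
k = 76 (k = -14 + 90 = 76)
k + D(-11, 20) = 76 + (-13*20 - 13*(-11)) = 76 + (-260 + 143) = 76 - 117 = -41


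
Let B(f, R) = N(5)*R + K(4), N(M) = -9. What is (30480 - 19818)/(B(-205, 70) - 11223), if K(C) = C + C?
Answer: -10662/11845 ≈ -0.90013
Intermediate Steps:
K(C) = 2*C
B(f, R) = 8 - 9*R (B(f, R) = -9*R + 2*4 = -9*R + 8 = 8 - 9*R)
(30480 - 19818)/(B(-205, 70) - 11223) = (30480 - 19818)/((8 - 9*70) - 11223) = 10662/((8 - 630) - 11223) = 10662/(-622 - 11223) = 10662/(-11845) = 10662*(-1/11845) = -10662/11845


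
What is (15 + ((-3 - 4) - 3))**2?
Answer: 25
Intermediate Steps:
(15 + ((-3 - 4) - 3))**2 = (15 + (-7 - 3))**2 = (15 - 10)**2 = 5**2 = 25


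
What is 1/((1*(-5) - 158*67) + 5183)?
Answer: -1/5408 ≈ -0.00018491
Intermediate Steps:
1/((1*(-5) - 158*67) + 5183) = 1/((-5 - 10586) + 5183) = 1/(-10591 + 5183) = 1/(-5408) = -1/5408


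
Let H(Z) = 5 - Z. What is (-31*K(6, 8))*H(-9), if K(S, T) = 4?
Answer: -1736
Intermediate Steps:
(-31*K(6, 8))*H(-9) = (-31*4)*(5 - 1*(-9)) = -124*(5 + 9) = -124*14 = -1736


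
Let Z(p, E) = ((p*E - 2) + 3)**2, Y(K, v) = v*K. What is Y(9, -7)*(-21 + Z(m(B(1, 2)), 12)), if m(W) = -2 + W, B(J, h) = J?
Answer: -6300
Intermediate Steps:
Y(K, v) = K*v
Z(p, E) = (1 + E*p)**2 (Z(p, E) = ((E*p - 2) + 3)**2 = ((-2 + E*p) + 3)**2 = (1 + E*p)**2)
Y(9, -7)*(-21 + Z(m(B(1, 2)), 12)) = (9*(-7))*(-21 + (1 + 12*(-2 + 1))**2) = -63*(-21 + (1 + 12*(-1))**2) = -63*(-21 + (1 - 12)**2) = -63*(-21 + (-11)**2) = -63*(-21 + 121) = -63*100 = -6300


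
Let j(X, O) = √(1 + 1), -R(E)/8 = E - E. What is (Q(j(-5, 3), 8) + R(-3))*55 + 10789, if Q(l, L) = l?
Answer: 10789 + 55*√2 ≈ 10867.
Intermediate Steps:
R(E) = 0 (R(E) = -8*(E - E) = -8*0 = 0)
j(X, O) = √2
(Q(j(-5, 3), 8) + R(-3))*55 + 10789 = (√2 + 0)*55 + 10789 = √2*55 + 10789 = 55*√2 + 10789 = 10789 + 55*√2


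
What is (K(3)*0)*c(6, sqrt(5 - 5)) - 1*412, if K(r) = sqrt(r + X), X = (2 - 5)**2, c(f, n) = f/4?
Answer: -412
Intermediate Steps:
c(f, n) = f/4 (c(f, n) = f*(1/4) = f/4)
X = 9 (X = (-3)**2 = 9)
K(r) = sqrt(9 + r) (K(r) = sqrt(r + 9) = sqrt(9 + r))
(K(3)*0)*c(6, sqrt(5 - 5)) - 1*412 = (sqrt(9 + 3)*0)*((1/4)*6) - 1*412 = (sqrt(12)*0)*(3/2) - 412 = ((2*sqrt(3))*0)*(3/2) - 412 = 0*(3/2) - 412 = 0 - 412 = -412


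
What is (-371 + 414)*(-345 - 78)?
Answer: -18189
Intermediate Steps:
(-371 + 414)*(-345 - 78) = 43*(-423) = -18189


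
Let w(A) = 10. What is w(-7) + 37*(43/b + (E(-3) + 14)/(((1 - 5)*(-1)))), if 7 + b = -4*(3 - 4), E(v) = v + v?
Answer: -1339/3 ≈ -446.33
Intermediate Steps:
E(v) = 2*v
b = -3 (b = -7 - 4*(3 - 4) = -7 - 4*(-1) = -7 + 4 = -3)
w(-7) + 37*(43/b + (E(-3) + 14)/(((1 - 5)*(-1)))) = 10 + 37*(43/(-3) + (2*(-3) + 14)/(((1 - 5)*(-1)))) = 10 + 37*(43*(-⅓) + (-6 + 14)/((-4*(-1)))) = 10 + 37*(-43/3 + 8/4) = 10 + 37*(-43/3 + 8*(¼)) = 10 + 37*(-43/3 + 2) = 10 + 37*(-37/3) = 10 - 1369/3 = -1339/3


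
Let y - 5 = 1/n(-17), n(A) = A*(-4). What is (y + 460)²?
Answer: 999887641/4624 ≈ 2.1624e+5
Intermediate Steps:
n(A) = -4*A
y = 341/68 (y = 5 + 1/(-4*(-17)) = 5 + 1/68 = 341/68 ≈ 5.0147)
(y + 460)² = (341/68 + 460)² = (31621/68)² = 999887641/4624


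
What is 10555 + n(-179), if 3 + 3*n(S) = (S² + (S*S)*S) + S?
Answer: -1890605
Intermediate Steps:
n(S) = -1 + S/3 + S²/3 + S³/3 (n(S) = -1 + ((S² + (S*S)*S) + S)/3 = -1 + ((S² + S²*S) + S)/3 = -1 + ((S² + S³) + S)/3 = -1 + (S + S² + S³)/3 = -1 + (S/3 + S²/3 + S³/3) = -1 + S/3 + S²/3 + S³/3)
10555 + n(-179) = 10555 + (-1 + (⅓)*(-179) + (⅓)*(-179)² + (⅓)*(-179)³) = 10555 + (-1 - 179/3 + (⅓)*32041 + (⅓)*(-5735339)) = 10555 + (-1 - 179/3 + 32041/3 - 5735339/3) = 10555 - 1901160 = -1890605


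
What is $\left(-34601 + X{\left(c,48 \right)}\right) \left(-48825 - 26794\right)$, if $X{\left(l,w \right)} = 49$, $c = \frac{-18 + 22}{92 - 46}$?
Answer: $2612787688$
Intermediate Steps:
$c = \frac{2}{23}$ ($c = \frac{4}{46} = 4 \cdot \frac{1}{46} = \frac{2}{23} \approx 0.086957$)
$\left(-34601 + X{\left(c,48 \right)}\right) \left(-48825 - 26794\right) = \left(-34601 + 49\right) \left(-48825 - 26794\right) = \left(-34552\right) \left(-75619\right) = 2612787688$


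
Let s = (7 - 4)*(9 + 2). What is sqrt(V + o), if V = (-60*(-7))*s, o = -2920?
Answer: 2*sqrt(2735) ≈ 104.59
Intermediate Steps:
s = 33 (s = 3*11 = 33)
V = 13860 (V = -60*(-7)*33 = -15*(-28)*33 = 420*33 = 13860)
sqrt(V + o) = sqrt(13860 - 2920) = sqrt(10940) = 2*sqrt(2735)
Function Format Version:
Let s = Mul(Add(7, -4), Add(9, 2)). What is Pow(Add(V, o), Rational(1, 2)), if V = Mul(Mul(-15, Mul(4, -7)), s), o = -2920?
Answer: Mul(2, Pow(2735, Rational(1, 2))) ≈ 104.59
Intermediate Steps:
s = 33 (s = Mul(3, 11) = 33)
V = 13860 (V = Mul(Mul(-15, Mul(4, -7)), 33) = Mul(Mul(-15, -28), 33) = Mul(420, 33) = 13860)
Pow(Add(V, o), Rational(1, 2)) = Pow(Add(13860, -2920), Rational(1, 2)) = Pow(10940, Rational(1, 2)) = Mul(2, Pow(2735, Rational(1, 2)))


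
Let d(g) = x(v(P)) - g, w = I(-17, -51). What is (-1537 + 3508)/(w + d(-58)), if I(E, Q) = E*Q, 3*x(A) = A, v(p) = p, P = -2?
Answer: 5913/2773 ≈ 2.1323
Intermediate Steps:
x(A) = A/3
w = 867 (w = -17*(-51) = 867)
d(g) = -2/3 - g (d(g) = (1/3)*(-2) - g = -2/3 - g)
(-1537 + 3508)/(w + d(-58)) = (-1537 + 3508)/(867 + (-2/3 - 1*(-58))) = 1971/(867 + (-2/3 + 58)) = 1971/(867 + 172/3) = 1971/(2773/3) = 1971*(3/2773) = 5913/2773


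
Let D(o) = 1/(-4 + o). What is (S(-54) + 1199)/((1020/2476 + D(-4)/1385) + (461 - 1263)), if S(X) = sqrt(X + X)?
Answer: -8223365480/5497708259 - 41151120*I*sqrt(3)/5497708259 ≈ -1.4958 - 0.012965*I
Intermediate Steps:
S(X) = sqrt(2)*sqrt(X) (S(X) = sqrt(2*X) = sqrt(2)*sqrt(X))
(S(-54) + 1199)/((1020/2476 + D(-4)/1385) + (461 - 1263)) = (sqrt(2)*sqrt(-54) + 1199)/((1020/2476 + 1/(-4 - 4*1385)) + (461 - 1263)) = (sqrt(2)*(3*I*sqrt(6)) + 1199)/((1020*(1/2476) + (1/1385)/(-8)) - 802) = (6*I*sqrt(3) + 1199)/((255/619 - 1/8*1/1385) - 802) = (1199 + 6*I*sqrt(3))/((255/619 - 1/11080) - 802) = (1199 + 6*I*sqrt(3))/(2824781/6858520 - 802) = (1199 + 6*I*sqrt(3))/(-5497708259/6858520) = (1199 + 6*I*sqrt(3))*(-6858520/5497708259) = -8223365480/5497708259 - 41151120*I*sqrt(3)/5497708259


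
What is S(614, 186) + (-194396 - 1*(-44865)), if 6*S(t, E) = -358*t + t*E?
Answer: -501397/3 ≈ -1.6713e+5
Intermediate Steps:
S(t, E) = -179*t/3 + E*t/6 (S(t, E) = (-358*t + t*E)/6 = (-358*t + E*t)/6 = -179*t/3 + E*t/6)
S(614, 186) + (-194396 - 1*(-44865)) = (1/6)*614*(-358 + 186) + (-194396 - 1*(-44865)) = (1/6)*614*(-172) + (-194396 + 44865) = -52804/3 - 149531 = -501397/3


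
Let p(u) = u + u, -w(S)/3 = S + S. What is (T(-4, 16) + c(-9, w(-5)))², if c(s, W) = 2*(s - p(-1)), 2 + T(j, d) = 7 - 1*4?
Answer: 169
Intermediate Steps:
T(j, d) = 1 (T(j, d) = -2 + (7 - 1*4) = -2 + (7 - 4) = -2 + 3 = 1)
w(S) = -6*S (w(S) = -3*(S + S) = -6*S)
p(u) = 2*u
c(s, W) = 4 + 2*s (c(s, W) = 2*(s - 2*(-1)) = 2*(s - 1*(-2)) = 2*(s + 2) = 2*(2 + s) = 4 + 2*s)
(T(-4, 16) + c(-9, w(-5)))² = (1 + (4 + 2*(-9)))² = (1 + (4 - 18))² = (1 - 14)² = (-13)² = 169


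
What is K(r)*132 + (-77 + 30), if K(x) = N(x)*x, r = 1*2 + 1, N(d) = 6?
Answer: 2329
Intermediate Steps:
r = 3 (r = 2 + 1 = 3)
K(x) = 6*x
K(r)*132 + (-77 + 30) = (6*3)*132 + (-77 + 30) = 18*132 - 47 = 2376 - 47 = 2329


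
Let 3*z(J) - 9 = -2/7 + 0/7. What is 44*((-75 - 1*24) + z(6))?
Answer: -88792/21 ≈ -4228.2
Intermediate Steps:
z(J) = 61/21 (z(J) = 3 + (-2/7 + 0/7)/3 = 3 + (-2*⅐ + 0*(⅐))/3 = 3 + (-2/7 + 0)/3 = 3 + (⅓)*(-2/7) = 3 - 2/21 = 61/21)
44*((-75 - 1*24) + z(6)) = 44*((-75 - 1*24) + 61/21) = 44*((-75 - 24) + 61/21) = 44*(-99 + 61/21) = 44*(-2018/21) = -88792/21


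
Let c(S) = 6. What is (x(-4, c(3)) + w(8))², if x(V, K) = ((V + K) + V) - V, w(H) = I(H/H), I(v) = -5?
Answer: 9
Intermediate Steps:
w(H) = -5
x(V, K) = K + V (x(V, K) = ((K + V) + V) - V = (K + 2*V) - V = K + V)
(x(-4, c(3)) + w(8))² = ((6 - 4) - 5)² = (2 - 5)² = (-3)² = 9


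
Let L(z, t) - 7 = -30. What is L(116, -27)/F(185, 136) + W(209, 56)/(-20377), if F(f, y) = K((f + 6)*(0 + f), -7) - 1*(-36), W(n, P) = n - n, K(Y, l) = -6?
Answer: -23/30 ≈ -0.76667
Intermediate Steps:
W(n, P) = 0
F(f, y) = 30 (F(f, y) = -6 - 1*(-36) = -6 + 36 = 30)
L(z, t) = -23 (L(z, t) = 7 - 30 = -23)
L(116, -27)/F(185, 136) + W(209, 56)/(-20377) = -23/30 + 0/(-20377) = -23*1/30 + 0*(-1/20377) = -23/30 + 0 = -23/30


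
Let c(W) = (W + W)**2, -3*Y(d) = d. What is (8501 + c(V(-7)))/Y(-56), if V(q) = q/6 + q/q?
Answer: 5465/12 ≈ 455.42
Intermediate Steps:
V(q) = 1 + q/6 (V(q) = q*(1/6) + 1 = q/6 + 1 = 1 + q/6)
Y(d) = -d/3
c(W) = 4*W**2 (c(W) = (2*W)**2 = 4*W**2)
(8501 + c(V(-7)))/Y(-56) = (8501 + 4*(1 + (1/6)*(-7))**2)/((-1/3*(-56))) = (8501 + 4*(1 - 7/6)**2)/(56/3) = (8501 + 4*(-1/6)**2)*(3/56) = (8501 + 4*(1/36))*(3/56) = (8501 + 1/9)*(3/56) = (76510/9)*(3/56) = 5465/12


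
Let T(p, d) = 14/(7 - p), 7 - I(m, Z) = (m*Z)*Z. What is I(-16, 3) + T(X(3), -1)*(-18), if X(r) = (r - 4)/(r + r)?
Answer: 4981/43 ≈ 115.84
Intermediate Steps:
I(m, Z) = 7 - m*Z² (I(m, Z) = 7 - m*Z*Z = 7 - Z*m*Z = 7 - m*Z²)
X(r) = (-4 + r)/(2*r) (X(r) = (-4 + r)/((2*r)) = (-4 + r)*(1/(2*r)) = (-4 + r)/(2*r))
I(-16, 3) + T(X(3), -1)*(-18) = (7 - 1*(-16)*3²) - 14/(-7 + (½)*(-4 + 3)/3)*(-18) = (7 - 1*(-16)*9) - 14/(-7 + (½)*(⅓)*(-1))*(-18) = (7 + 144) - 14/(-7 - ⅙)*(-18) = 151 - 14/(-43/6)*(-18) = 151 - 14*(-6/43)*(-18) = 151 + (84/43)*(-18) = 151 - 1512/43 = 4981/43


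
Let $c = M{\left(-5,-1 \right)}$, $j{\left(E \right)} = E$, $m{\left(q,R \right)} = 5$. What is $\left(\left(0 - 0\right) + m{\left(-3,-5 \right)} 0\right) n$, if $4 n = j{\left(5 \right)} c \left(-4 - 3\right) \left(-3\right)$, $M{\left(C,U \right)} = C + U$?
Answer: $0$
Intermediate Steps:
$c = -6$ ($c = -5 - 1 = -6$)
$n = - \frac{315}{2}$ ($n = \frac{5 \left(-6\right) \left(-4 - 3\right) \left(-3\right)}{4} = \frac{\left(-30\right) \left(\left(-7\right) \left(-3\right)\right)}{4} = \frac{\left(-30\right) 21}{4} = \frac{1}{4} \left(-630\right) = - \frac{315}{2} \approx -157.5$)
$\left(\left(0 - 0\right) + m{\left(-3,-5 \right)} 0\right) n = \left(\left(0 - 0\right) + 5 \cdot 0\right) \left(- \frac{315}{2}\right) = \left(\left(0 + 0\right) + 0\right) \left(- \frac{315}{2}\right) = \left(0 + 0\right) \left(- \frac{315}{2}\right) = 0 \left(- \frac{315}{2}\right) = 0$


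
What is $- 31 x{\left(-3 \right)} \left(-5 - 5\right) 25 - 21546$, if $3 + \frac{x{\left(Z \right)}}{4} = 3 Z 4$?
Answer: $-1230546$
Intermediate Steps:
$x{\left(Z \right)} = -12 + 48 Z$ ($x{\left(Z \right)} = -12 + 4 \cdot 3 Z 4 = -12 + 4 \cdot 12 Z = -12 + 48 Z$)
$- 31 x{\left(-3 \right)} \left(-5 - 5\right) 25 - 21546 = - 31 \left(-12 + 48 \left(-3\right)\right) \left(-5 - 5\right) 25 - 21546 = - 31 \left(-12 - 144\right) \left(-10\right) 25 - 21546 = - 31 \left(\left(-156\right) \left(-10\right)\right) 25 - 21546 = \left(-31\right) 1560 \cdot 25 - 21546 = \left(-48360\right) 25 - 21546 = -1209000 - 21546 = -1230546$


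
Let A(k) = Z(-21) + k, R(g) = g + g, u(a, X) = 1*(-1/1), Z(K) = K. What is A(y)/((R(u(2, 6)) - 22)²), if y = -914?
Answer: -935/576 ≈ -1.6233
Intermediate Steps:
u(a, X) = -1 (u(a, X) = 1*(-1*1) = 1*(-1) = -1)
R(g) = 2*g
A(k) = -21 + k
A(y)/((R(u(2, 6)) - 22)²) = (-21 - 914)/((2*(-1) - 22)²) = -935/(-2 - 22)² = -935/((-24)²) = -935/576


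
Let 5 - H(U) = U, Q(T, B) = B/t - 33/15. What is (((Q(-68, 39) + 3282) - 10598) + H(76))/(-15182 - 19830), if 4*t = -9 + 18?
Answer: 55289/262590 ≈ 0.21055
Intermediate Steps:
t = 9/4 (t = (-9 + 18)/4 = (¼)*9 = 9/4 ≈ 2.2500)
Q(T, B) = -11/5 + 4*B/9 (Q(T, B) = B/(9/4) - 33/15 = B*(4/9) - 33*1/15 = 4*B/9 - 11/5 = -11/5 + 4*B/9)
H(U) = 5 - U
(((Q(-68, 39) + 3282) - 10598) + H(76))/(-15182 - 19830) = ((((-11/5 + (4/9)*39) + 3282) - 10598) + (5 - 1*76))/(-15182 - 19830) = ((((-11/5 + 52/3) + 3282) - 10598) + (5 - 76))/(-35012) = (((227/15 + 3282) - 10598) - 71)*(-1/35012) = ((49457/15 - 10598) - 71)*(-1/35012) = (-109513/15 - 71)*(-1/35012) = -110578/15*(-1/35012) = 55289/262590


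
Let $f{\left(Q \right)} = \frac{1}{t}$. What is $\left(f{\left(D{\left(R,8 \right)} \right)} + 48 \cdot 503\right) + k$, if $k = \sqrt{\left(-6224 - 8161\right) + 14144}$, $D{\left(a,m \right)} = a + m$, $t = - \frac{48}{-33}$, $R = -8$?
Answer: $\frac{386315}{16} + i \sqrt{241} \approx 24145.0 + 15.524 i$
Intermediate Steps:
$t = \frac{16}{11}$ ($t = \left(-48\right) \left(- \frac{1}{33}\right) = \frac{16}{11} \approx 1.4545$)
$k = i \sqrt{241}$ ($k = \sqrt{-14385 + 14144} = \sqrt{-241} = i \sqrt{241} \approx 15.524 i$)
$f{\left(Q \right)} = \frac{11}{16}$ ($f{\left(Q \right)} = \frac{1}{\frac{16}{11}} = \frac{11}{16}$)
$\left(f{\left(D{\left(R,8 \right)} \right)} + 48 \cdot 503\right) + k = \left(\frac{11}{16} + 48 \cdot 503\right) + i \sqrt{241} = \left(\frac{11}{16} + 24144\right) + i \sqrt{241} = \frac{386315}{16} + i \sqrt{241}$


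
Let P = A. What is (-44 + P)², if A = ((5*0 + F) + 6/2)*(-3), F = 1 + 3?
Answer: 4225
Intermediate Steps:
F = 4
A = -21 (A = ((5*0 + 4) + 6/2)*(-3) = ((0 + 4) + 6*(½))*(-3) = (4 + 3)*(-3) = 7*(-3) = -21)
P = -21
(-44 + P)² = (-44 - 21)² = (-65)² = 4225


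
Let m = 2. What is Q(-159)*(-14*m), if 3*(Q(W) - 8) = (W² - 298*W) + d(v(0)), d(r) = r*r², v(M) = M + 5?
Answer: -2038736/3 ≈ -6.7958e+5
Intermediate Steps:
v(M) = 5 + M
d(r) = r³
Q(W) = 149/3 - 298*W/3 + W²/3 (Q(W) = 8 + ((W² - 298*W) + (5 + 0)³)/3 = 8 + ((W² - 298*W) + 5³)/3 = 8 + ((W² - 298*W) + 125)/3 = 8 + (125 + W² - 298*W)/3 = 8 + (125/3 - 298*W/3 + W²/3) = 149/3 - 298*W/3 + W²/3)
Q(-159)*(-14*m) = (149/3 - 298/3*(-159) + (⅓)*(-159)²)*(-14*2) = (149/3 + 15794 + (⅓)*25281)*(-28) = (149/3 + 15794 + 8427)*(-28) = (72812/3)*(-28) = -2038736/3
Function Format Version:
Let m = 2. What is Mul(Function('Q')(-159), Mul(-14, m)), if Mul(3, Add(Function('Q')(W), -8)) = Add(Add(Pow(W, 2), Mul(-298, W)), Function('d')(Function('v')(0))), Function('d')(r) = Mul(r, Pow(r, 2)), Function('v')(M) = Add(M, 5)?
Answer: Rational(-2038736, 3) ≈ -6.7958e+5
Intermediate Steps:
Function('v')(M) = Add(5, M)
Function('d')(r) = Pow(r, 3)
Function('Q')(W) = Add(Rational(149, 3), Mul(Rational(-298, 3), W), Mul(Rational(1, 3), Pow(W, 2))) (Function('Q')(W) = Add(8, Mul(Rational(1, 3), Add(Add(Pow(W, 2), Mul(-298, W)), Pow(Add(5, 0), 3)))) = Add(8, Mul(Rational(1, 3), Add(Add(Pow(W, 2), Mul(-298, W)), Pow(5, 3)))) = Add(8, Mul(Rational(1, 3), Add(Add(Pow(W, 2), Mul(-298, W)), 125))) = Add(8, Mul(Rational(1, 3), Add(125, Pow(W, 2), Mul(-298, W)))) = Add(8, Add(Rational(125, 3), Mul(Rational(-298, 3), W), Mul(Rational(1, 3), Pow(W, 2)))) = Add(Rational(149, 3), Mul(Rational(-298, 3), W), Mul(Rational(1, 3), Pow(W, 2))))
Mul(Function('Q')(-159), Mul(-14, m)) = Mul(Add(Rational(149, 3), Mul(Rational(-298, 3), -159), Mul(Rational(1, 3), Pow(-159, 2))), Mul(-14, 2)) = Mul(Add(Rational(149, 3), 15794, Mul(Rational(1, 3), 25281)), -28) = Mul(Add(Rational(149, 3), 15794, 8427), -28) = Mul(Rational(72812, 3), -28) = Rational(-2038736, 3)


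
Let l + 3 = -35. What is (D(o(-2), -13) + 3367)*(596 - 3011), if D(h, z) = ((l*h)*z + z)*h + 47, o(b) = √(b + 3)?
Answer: -9406425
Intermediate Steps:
l = -38 (l = -3 - 35 = -38)
o(b) = √(3 + b)
D(h, z) = 47 + h*(z - 38*h*z) (D(h, z) = ((-38*h)*z + z)*h + 47 = (-38*h*z + z)*h + 47 = (z - 38*h*z)*h + 47 = h*(z - 38*h*z) + 47 = 47 + h*(z - 38*h*z))
(D(o(-2), -13) + 3367)*(596 - 3011) = ((47 + √(3 - 2)*(-13) - 38*(-13)*(√(3 - 2))²) + 3367)*(596 - 3011) = ((47 + √1*(-13) - 38*(-13)*(√1)²) + 3367)*(-2415) = ((47 + 1*(-13) - 38*(-13)*1²) + 3367)*(-2415) = ((47 - 13 - 38*(-13)*1) + 3367)*(-2415) = ((47 - 13 + 494) + 3367)*(-2415) = (528 + 3367)*(-2415) = 3895*(-2415) = -9406425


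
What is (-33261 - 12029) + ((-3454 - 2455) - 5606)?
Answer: -56805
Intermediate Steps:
(-33261 - 12029) + ((-3454 - 2455) - 5606) = -45290 + (-5909 - 5606) = -45290 - 11515 = -56805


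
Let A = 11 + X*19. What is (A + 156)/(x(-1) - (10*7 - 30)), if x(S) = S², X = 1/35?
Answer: -5864/1365 ≈ -4.2960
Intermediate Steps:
X = 1/35 ≈ 0.028571
A = 404/35 (A = 11 + (1/35)*19 = 11 + 19/35 = 404/35 ≈ 11.543)
(A + 156)/(x(-1) - (10*7 - 30)) = (404/35 + 156)/((-1)² - (10*7 - 30)) = 5864/(35*(1 - (70 - 30))) = 5864/(35*(1 - 1*40)) = 5864/(35*(1 - 40)) = (5864/35)/(-39) = (5864/35)*(-1/39) = -5864/1365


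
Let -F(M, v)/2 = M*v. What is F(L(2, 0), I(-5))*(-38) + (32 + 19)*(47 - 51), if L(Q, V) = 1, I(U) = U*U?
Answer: 1696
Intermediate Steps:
I(U) = U²
F(M, v) = -2*M*v
F(L(2, 0), I(-5))*(-38) + (32 + 19)*(47 - 51) = -2*1*(-5)²*(-38) + (32 + 19)*(47 - 51) = -2*1*25*(-38) + 51*(-4) = -50*(-38) - 204 = 1900 - 204 = 1696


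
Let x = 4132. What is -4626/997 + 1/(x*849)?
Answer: -16228321571/3497543796 ≈ -4.6399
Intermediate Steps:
-4626/997 + 1/(x*849) = -4626/997 + 1/(4132*849) = -4626*1/997 + (1/4132)*(1/849) = -4626/997 + 1/3508068 = -16228321571/3497543796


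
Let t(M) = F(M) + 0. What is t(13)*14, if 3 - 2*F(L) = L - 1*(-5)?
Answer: -105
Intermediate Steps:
F(L) = -1 - L/2 (F(L) = 3/2 - (L - 1*(-5))/2 = 3/2 - (L + 5)/2 = 3/2 - (5 + L)/2 = 3/2 + (-5/2 - L/2) = -1 - L/2)
t(M) = -1 - M/2 (t(M) = (-1 - M/2) + 0 = -1 - M/2)
t(13)*14 = (-1 - 1/2*13)*14 = (-1 - 13/2)*14 = -15/2*14 = -105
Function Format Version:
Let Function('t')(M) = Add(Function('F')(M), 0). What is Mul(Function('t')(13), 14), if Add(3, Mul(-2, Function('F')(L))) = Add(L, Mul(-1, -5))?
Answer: -105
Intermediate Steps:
Function('F')(L) = Add(-1, Mul(Rational(-1, 2), L)) (Function('F')(L) = Add(Rational(3, 2), Mul(Rational(-1, 2), Add(L, Mul(-1, -5)))) = Add(Rational(3, 2), Mul(Rational(-1, 2), Add(L, 5))) = Add(Rational(3, 2), Mul(Rational(-1, 2), Add(5, L))) = Add(Rational(3, 2), Add(Rational(-5, 2), Mul(Rational(-1, 2), L))) = Add(-1, Mul(Rational(-1, 2), L)))
Function('t')(M) = Add(-1, Mul(Rational(-1, 2), M)) (Function('t')(M) = Add(Add(-1, Mul(Rational(-1, 2), M)), 0) = Add(-1, Mul(Rational(-1, 2), M)))
Mul(Function('t')(13), 14) = Mul(Add(-1, Mul(Rational(-1, 2), 13)), 14) = Mul(Add(-1, Rational(-13, 2)), 14) = Mul(Rational(-15, 2), 14) = -105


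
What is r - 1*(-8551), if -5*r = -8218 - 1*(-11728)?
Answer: 7849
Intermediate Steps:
r = -702 (r = -(-8218 - 1*(-11728))/5 = -(-8218 + 11728)/5 = -1/5*3510 = -702)
r - 1*(-8551) = -702 - 1*(-8551) = -702 + 8551 = 7849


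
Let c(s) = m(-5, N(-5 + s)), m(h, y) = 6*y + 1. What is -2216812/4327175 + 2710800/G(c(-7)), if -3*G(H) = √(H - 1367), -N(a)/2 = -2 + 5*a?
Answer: -2216812/4327175 + 4066200*I*√622/311 ≈ -0.5123 + 3.2608e+5*I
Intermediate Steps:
N(a) = 4 - 10*a (N(a) = -2*(-2 + 5*a) = 4 - 10*a)
m(h, y) = 1 + 6*y
c(s) = 325 - 60*s (c(s) = 1 + 6*(4 - 10*(-5 + s)) = 1 + 6*(4 + (50 - 10*s)) = 1 + 6*(54 - 10*s) = 1 + (324 - 60*s) = 325 - 60*s)
G(H) = -√(-1367 + H)/3 (G(H) = -√(H - 1367)/3 = -√(-1367 + H)/3)
-2216812/4327175 + 2710800/G(c(-7)) = -2216812/4327175 + 2710800/((-√(-1367 + (325 - 60*(-7)))/3)) = -2216812*1/4327175 + 2710800/((-√(-1367 + (325 + 420))/3)) = -2216812/4327175 + 2710800/((-√(-1367 + 745)/3)) = -2216812/4327175 + 2710800/((-I*√622/3)) = -2216812/4327175 + 2710800*(3*I*√622/622) = -2216812/4327175 + 4066200*I*√622/311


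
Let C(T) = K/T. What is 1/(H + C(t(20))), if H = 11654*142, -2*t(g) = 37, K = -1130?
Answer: 37/61232376 ≈ 6.0426e-7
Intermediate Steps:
t(g) = -37/2 (t(g) = -½*37 = -37/2)
C(T) = -1130/T
H = 1654868
1/(H + C(t(20))) = 1/(1654868 - 1130/(-37/2)) = 1/(1654868 - 1130*(-2/37)) = 1/(1654868 + 2260/37) = 1/(61232376/37) = 37/61232376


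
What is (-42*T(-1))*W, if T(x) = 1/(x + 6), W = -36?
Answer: 1512/5 ≈ 302.40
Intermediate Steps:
T(x) = 1/(6 + x)
(-42*T(-1))*W = -42/(6 - 1)*(-36) = -42/5*(-36) = 1512/5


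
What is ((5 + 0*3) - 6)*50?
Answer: -50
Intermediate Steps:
((5 + 0*3) - 6)*50 = ((5 + 0) - 6)*50 = (5 - 6)*50 = -1*50 = -50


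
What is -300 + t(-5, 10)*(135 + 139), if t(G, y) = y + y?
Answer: 5180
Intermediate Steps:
t(G, y) = 2*y
-300 + t(-5, 10)*(135 + 139) = -300 + (2*10)*(135 + 139) = -300 + 20*274 = -300 + 5480 = 5180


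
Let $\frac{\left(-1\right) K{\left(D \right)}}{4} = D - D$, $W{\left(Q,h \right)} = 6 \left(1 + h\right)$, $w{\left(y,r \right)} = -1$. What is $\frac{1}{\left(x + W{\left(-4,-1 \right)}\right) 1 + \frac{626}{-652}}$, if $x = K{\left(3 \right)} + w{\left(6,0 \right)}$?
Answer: $- \frac{326}{639} \approx -0.51017$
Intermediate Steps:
$W{\left(Q,h \right)} = 6 + 6 h$
$K{\left(D \right)} = 0$ ($K{\left(D \right)} = - 4 \left(D - D\right) = \left(-4\right) 0 = 0$)
$x = -1$ ($x = 0 - 1 = -1$)
$\frac{1}{\left(x + W{\left(-4,-1 \right)}\right) 1 + \frac{626}{-652}} = \frac{1}{\left(-1 + \left(6 + 6 \left(-1\right)\right)\right) 1 + \frac{626}{-652}} = \frac{1}{\left(-1 + \left(6 - 6\right)\right) 1 + 626 \left(- \frac{1}{652}\right)} = \frac{1}{\left(-1 + 0\right) 1 - \frac{313}{326}} = \frac{1}{\left(-1\right) 1 - \frac{313}{326}} = \frac{1}{-1 - \frac{313}{326}} = \frac{1}{- \frac{639}{326}} = - \frac{326}{639}$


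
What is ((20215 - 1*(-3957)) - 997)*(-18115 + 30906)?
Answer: 296431425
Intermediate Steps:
((20215 - 1*(-3957)) - 997)*(-18115 + 30906) = ((20215 + 3957) - 997)*12791 = (24172 - 997)*12791 = 23175*12791 = 296431425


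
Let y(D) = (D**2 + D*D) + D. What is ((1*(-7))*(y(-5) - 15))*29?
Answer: -6090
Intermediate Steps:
y(D) = D + 2*D**2 (y(D) = (D**2 + D**2) + D = 2*D**2 + D = D + 2*D**2)
((1*(-7))*(y(-5) - 15))*29 = ((1*(-7))*(-5*(1 + 2*(-5)) - 15))*29 = -7*(-5*(1 - 10) - 15)*29 = -7*(-5*(-9) - 15)*29 = -7*(45 - 15)*29 = -7*30*29 = -210*29 = -6090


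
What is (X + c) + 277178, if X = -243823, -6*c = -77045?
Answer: 277175/6 ≈ 46196.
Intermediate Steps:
c = 77045/6 (c = -⅙*(-77045) = 77045/6 ≈ 12841.)
(X + c) + 277178 = (-243823 + 77045/6) + 277178 = -1385893/6 + 277178 = 277175/6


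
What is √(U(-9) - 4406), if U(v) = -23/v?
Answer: I*√39631/3 ≈ 66.358*I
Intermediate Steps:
√(U(-9) - 4406) = √(-23/(-9) - 4406) = √(-23*(-⅑) - 4406) = √(23/9 - 4406) = √(-39631/9) = I*√39631/3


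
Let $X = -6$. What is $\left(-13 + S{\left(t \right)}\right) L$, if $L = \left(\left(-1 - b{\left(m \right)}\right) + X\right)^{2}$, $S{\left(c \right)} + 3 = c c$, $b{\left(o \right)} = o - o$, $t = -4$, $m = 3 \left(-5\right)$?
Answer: $0$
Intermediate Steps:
$m = -15$
$b{\left(o \right)} = 0$
$S{\left(c \right)} = -3 + c^{2}$ ($S{\left(c \right)} = -3 + c c = -3 + c^{2}$)
$L = 49$ ($L = \left(\left(-1 - 0\right) - 6\right)^{2} = \left(\left(-1 + 0\right) - 6\right)^{2} = \left(-1 - 6\right)^{2} = \left(-7\right)^{2} = 49$)
$\left(-13 + S{\left(t \right)}\right) L = \left(-13 - \left(3 - \left(-4\right)^{2}\right)\right) 49 = \left(-13 + \left(-3 + 16\right)\right) 49 = \left(-13 + 13\right) 49 = 0 \cdot 49 = 0$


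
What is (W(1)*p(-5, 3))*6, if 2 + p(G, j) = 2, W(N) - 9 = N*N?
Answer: 0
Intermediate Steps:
W(N) = 9 + N² (W(N) = 9 + N*N = 9 + N²)
p(G, j) = 0 (p(G, j) = -2 + 2 = 0)
(W(1)*p(-5, 3))*6 = ((9 + 1²)*0)*6 = ((9 + 1)*0)*6 = (10*0)*6 = 0*6 = 0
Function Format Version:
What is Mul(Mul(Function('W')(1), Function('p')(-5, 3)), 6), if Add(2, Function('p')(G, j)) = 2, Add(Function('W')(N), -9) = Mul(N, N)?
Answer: 0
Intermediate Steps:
Function('W')(N) = Add(9, Pow(N, 2)) (Function('W')(N) = Add(9, Mul(N, N)) = Add(9, Pow(N, 2)))
Function('p')(G, j) = 0 (Function('p')(G, j) = Add(-2, 2) = 0)
Mul(Mul(Function('W')(1), Function('p')(-5, 3)), 6) = Mul(Mul(Add(9, Pow(1, 2)), 0), 6) = Mul(Mul(Add(9, 1), 0), 6) = Mul(Mul(10, 0), 6) = Mul(0, 6) = 0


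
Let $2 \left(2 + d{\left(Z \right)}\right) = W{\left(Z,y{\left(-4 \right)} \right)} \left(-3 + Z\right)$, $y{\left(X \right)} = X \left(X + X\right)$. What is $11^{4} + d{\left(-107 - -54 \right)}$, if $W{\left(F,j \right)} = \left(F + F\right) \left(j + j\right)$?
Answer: $204591$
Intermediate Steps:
$y{\left(X \right)} = 2 X^{2}$ ($y{\left(X \right)} = X 2 X = 2 X^{2}$)
$W{\left(F,j \right)} = 4 F j$ ($W{\left(F,j \right)} = 2 F 2 j = 4 F j$)
$d{\left(Z \right)} = -2 + 64 Z \left(-3 + Z\right)$ ($d{\left(Z \right)} = -2 + \frac{4 Z 2 \left(-4\right)^{2} \left(-3 + Z\right)}{2} = -2 + \frac{4 Z 2 \cdot 16 \left(-3 + Z\right)}{2} = -2 + \frac{4 Z 32 \left(-3 + Z\right)}{2} = -2 + \frac{128 Z \left(-3 + Z\right)}{2} = -2 + 64 Z \left(-3 + Z\right)$)
$11^{4} + d{\left(-107 - -54 \right)} = 11^{4} - \left(2 - 64 \left(-107 - -54\right)^{2} + 192 \left(-107 - -54\right)\right) = 14641 - \left(2 - 64 \left(-107 + 54\right)^{2} + 192 \left(-107 + 54\right)\right) = 14641 - \left(-10174 - 179776\right) = 14641 + \left(-2 + 10176 + 64 \cdot 2809\right) = 14641 + \left(-2 + 10176 + 179776\right) = 14641 + 189950 = 204591$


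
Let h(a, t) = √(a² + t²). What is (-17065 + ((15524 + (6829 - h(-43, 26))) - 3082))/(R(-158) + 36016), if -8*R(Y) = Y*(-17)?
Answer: 8824/142721 - 20*√101/142721 ≈ 0.060419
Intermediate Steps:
R(Y) = 17*Y/8 (R(Y) = -Y*(-17)/8 = -(-17)*Y/8 = 17*Y/8)
(-17065 + ((15524 + (6829 - h(-43, 26))) - 3082))/(R(-158) + 36016) = (-17065 + ((15524 + (6829 - √((-43)² + 26²))) - 3082))/((17/8)*(-158) + 36016) = (-17065 + ((15524 + (6829 - √(1849 + 676))) - 3082))/(-1343/4 + 36016) = (-17065 + ((15524 + (6829 - √2525)) - 3082))/(142721/4) = (-17065 + ((15524 + (6829 - 5*√101)) - 3082))*(4/142721) = (-17065 + ((22353 - 5*√101) - 3082))*(4/142721) = (-17065 + (19271 - 5*√101))*(4/142721) = (2206 - 5*√101)*(4/142721) = 8824/142721 - 20*√101/142721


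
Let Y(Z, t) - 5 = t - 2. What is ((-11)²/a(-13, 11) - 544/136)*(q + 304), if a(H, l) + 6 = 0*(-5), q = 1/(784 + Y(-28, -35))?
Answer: -11049435/1504 ≈ -7346.7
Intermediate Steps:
Y(Z, t) = 3 + t (Y(Z, t) = 5 + (t - 2) = 5 + (-2 + t) = 3 + t)
q = 1/752 (q = 1/(784 + (3 - 35)) = 1/(784 - 32) = 1/752 ≈ 0.0013298)
a(H, l) = -6 (a(H, l) = -6 + 0*(-5) = -6 + 0 = -6)
((-11)²/a(-13, 11) - 544/136)*(q + 304) = ((-11)²/(-6) - 544/136)*(1/752 + 304) = (121*(-⅙) - 544*1/136)*(228609/752) = (-121/6 - 4)*(228609/752) = -145/6*228609/752 = -11049435/1504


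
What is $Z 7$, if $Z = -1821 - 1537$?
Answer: $-23506$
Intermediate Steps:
$Z = -3358$ ($Z = -1821 - 1537 = -3358$)
$Z 7 = \left(-3358\right) 7 = -23506$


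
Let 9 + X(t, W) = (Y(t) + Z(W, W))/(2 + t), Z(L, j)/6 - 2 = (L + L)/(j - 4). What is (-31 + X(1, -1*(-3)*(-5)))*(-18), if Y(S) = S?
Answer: 11118/19 ≈ 585.16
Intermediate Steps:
Z(L, j) = 12 + 12*L/(-4 + j) (Z(L, j) = 12 + 6*((L + L)/(j - 4)) = 12 + 6*((2*L)/(-4 + j)) = 12 + 6*(2*L/(-4 + j)) = 12 + 12*L/(-4 + j))
X(t, W) = -9 + (t + 12*(-4 + 2*W)/(-4 + W))/(2 + t) (X(t, W) = -9 + (t + 12*(-4 + W + W)/(-4 + W))/(2 + t) = -9 + (t + 12*(-4 + 2*W)/(-4 + W))/(2 + t))
(-31 + X(1, -1*(-3)*(-5)))*(-18) = (-31 + 2*(-24 + 12*(-1*(-3)*(-5)) - (-4 - 1*(-3)*(-5))*(9 + 4*1))/((-4 - 1*(-3)*(-5))*(2 + 1)))*(-18) = (-31 + 2*(-24 + 12*(3*(-5)) - (-4 + 3*(-5))*(9 + 4))/((-4 + 3*(-5))*3))*(-18) = (-31 + 2*(⅓)*(-24 + 12*(-15) - 1*(-4 - 15)*13)/(-4 - 15))*(-18) = (-31 + 2*(⅓)*(-24 - 180 - 1*(-19)*13)/(-19))*(-18) = (-31 + 2*(-1/19)*(⅓)*(-24 - 180 + 247))*(-18) = (-31 + 2*(-1/19)*(⅓)*43)*(-18) = (-31 - 86/57)*(-18) = -1853/57*(-18) = 11118/19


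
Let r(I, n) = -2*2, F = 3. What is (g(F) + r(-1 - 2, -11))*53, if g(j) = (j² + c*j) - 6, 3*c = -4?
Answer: -265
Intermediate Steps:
c = -4/3 (c = (⅓)*(-4) = -4/3 ≈ -1.3333)
r(I, n) = -4
g(j) = -6 + j² - 4*j/3 (g(j) = (j² - 4*j/3) - 6 = -6 + j² - 4*j/3)
(g(F) + r(-1 - 2, -11))*53 = ((-6 + 3² - 4/3*3) - 4)*53 = ((-6 + 9 - 4) - 4)*53 = (-1 - 4)*53 = -5*53 = -265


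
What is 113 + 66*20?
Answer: 1433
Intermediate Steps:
113 + 66*20 = 113 + 1320 = 1433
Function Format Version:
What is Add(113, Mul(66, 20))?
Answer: 1433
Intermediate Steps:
Add(113, Mul(66, 20)) = Add(113, 1320) = 1433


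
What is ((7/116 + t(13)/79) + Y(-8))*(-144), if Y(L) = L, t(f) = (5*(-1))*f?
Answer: 2890764/2291 ≈ 1261.8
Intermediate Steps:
t(f) = -5*f
((7/116 + t(13)/79) + Y(-8))*(-144) = ((7/116 - 5*13/79) - 8)*(-144) = ((7*(1/116) - 65*1/79) - 8)*(-144) = ((7/116 - 65/79) - 8)*(-144) = (-6987/9164 - 8)*(-144) = -80299/9164*(-144) = 2890764/2291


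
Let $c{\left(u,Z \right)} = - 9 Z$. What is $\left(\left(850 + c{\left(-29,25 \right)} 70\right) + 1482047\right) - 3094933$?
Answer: $-1627786$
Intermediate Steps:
$\left(\left(850 + c{\left(-29,25 \right)} 70\right) + 1482047\right) - 3094933 = \left(\left(850 + \left(-9\right) 25 \cdot 70\right) + 1482047\right) - 3094933 = \left(\left(850 - 15750\right) + 1482047\right) - 3094933 = \left(-14900 + 1482047\right) - 3094933 = 1467147 - 3094933 = -1627786$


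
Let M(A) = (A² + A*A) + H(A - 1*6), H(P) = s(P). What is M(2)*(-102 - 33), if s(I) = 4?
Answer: -1620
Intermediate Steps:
H(P) = 4
M(A) = 4 + 2*A² (M(A) = (A² + A*A) + 4 = (A² + A²) + 4 = 2*A² + 4 = 4 + 2*A²)
M(2)*(-102 - 33) = (4 + 2*2²)*(-102 - 33) = (4 + 2*4)*(-135) = (4 + 8)*(-135) = 12*(-135) = -1620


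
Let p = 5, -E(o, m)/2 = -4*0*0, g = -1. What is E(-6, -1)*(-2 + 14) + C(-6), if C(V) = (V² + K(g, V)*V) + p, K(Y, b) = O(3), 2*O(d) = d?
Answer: 32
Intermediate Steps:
O(d) = d/2
E(o, m) = 0 (E(o, m) = -2*(-4*0)*0 = -0*0 = -2*0 = 0)
K(Y, b) = 3/2 (K(Y, b) = (½)*3 = 3/2)
C(V) = 5 + V² + 3*V/2 (C(V) = (V² + 3*V/2) + 5 = 5 + V² + 3*V/2)
E(-6, -1)*(-2 + 14) + C(-6) = 0*(-2 + 14) + (5 + (-6)² + (3/2)*(-6)) = 0*12 + (5 + 36 - 9) = 0 + 32 = 32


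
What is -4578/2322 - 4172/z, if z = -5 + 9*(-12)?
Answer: 1528345/43731 ≈ 34.949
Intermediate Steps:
z = -113 (z = -5 - 108 = -113)
-4578/2322 - 4172/z = -4578/2322 - 4172/(-113) = -4578*1/2322 - 4172*(-1/113) = -763/387 + 4172/113 = 1528345/43731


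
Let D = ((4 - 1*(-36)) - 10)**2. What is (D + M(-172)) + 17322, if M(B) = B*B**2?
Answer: -5070226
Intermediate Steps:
M(B) = B**3
D = 900 (D = ((4 + 36) - 10)**2 = (40 - 10)**2 = 30**2 = 900)
(D + M(-172)) + 17322 = (900 + (-172)**3) + 17322 = (900 - 5088448) + 17322 = -5087548 + 17322 = -5070226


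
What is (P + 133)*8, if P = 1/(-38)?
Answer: 20212/19 ≈ 1063.8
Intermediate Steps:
P = -1/38 ≈ -0.026316
(P + 133)*8 = (-1/38 + 133)*8 = (5053/38)*8 = 20212/19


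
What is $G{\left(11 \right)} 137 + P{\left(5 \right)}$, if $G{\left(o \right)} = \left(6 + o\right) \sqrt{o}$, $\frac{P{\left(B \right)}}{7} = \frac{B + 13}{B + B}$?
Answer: $\frac{63}{5} + 2329 \sqrt{11} \approx 7737.0$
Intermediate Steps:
$P{\left(B \right)} = \frac{7 \left(13 + B\right)}{2 B}$ ($P{\left(B \right)} = 7 \frac{B + 13}{B + B} = 7 \frac{13 + B}{2 B} = \frac{7 \left(13 + B\right)}{2 B}$)
$G{\left(o \right)} = \sqrt{o} \left(6 + o\right)$
$G{\left(11 \right)} 137 + P{\left(5 \right)} = \sqrt{11} \left(6 + 11\right) 137 + \frac{7 \left(13 + 5\right)}{2 \cdot 5} = \sqrt{11} \cdot 17 \cdot 137 + \frac{7}{2} \cdot \frac{1}{5} \cdot 18 = 17 \sqrt{11} \cdot 137 + \frac{63}{5} = 2329 \sqrt{11} + \frac{63}{5} = \frac{63}{5} + 2329 \sqrt{11}$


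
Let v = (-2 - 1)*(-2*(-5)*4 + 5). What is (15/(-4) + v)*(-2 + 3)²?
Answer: -555/4 ≈ -138.75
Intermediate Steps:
v = -135 (v = -3*(10*4 + 5) = -3*(40 + 5) = -3*45 = -135)
(15/(-4) + v)*(-2 + 3)² = (15/(-4) - 135)*(-2 + 3)² = (15*(-¼) - 135)*1² = (-15/4 - 135)*1 = -555/4*1 = -555/4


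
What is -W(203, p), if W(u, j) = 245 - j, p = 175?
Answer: -70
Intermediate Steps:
-W(203, p) = -(245 - 1*175) = -(245 - 175) = -1*70 = -70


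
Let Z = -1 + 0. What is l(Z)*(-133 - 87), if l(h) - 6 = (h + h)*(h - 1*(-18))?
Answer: 6160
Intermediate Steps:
Z = -1
l(h) = 6 + 2*h*(18 + h) (l(h) = 6 + (h + h)*(h - 1*(-18)) = 6 + (2*h)*(h + 18) = 6 + (2*h)*(18 + h) = 6 + 2*h*(18 + h))
l(Z)*(-133 - 87) = (6 + 2*(-1)**2 + 36*(-1))*(-133 - 87) = (6 + 2*1 - 36)*(-220) = (6 + 2 - 36)*(-220) = -28*(-220) = 6160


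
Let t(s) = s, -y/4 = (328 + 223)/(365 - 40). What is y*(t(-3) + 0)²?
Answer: -19836/325 ≈ -61.034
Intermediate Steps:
y = -2204/325 (y = -4*(328 + 223)/(365 - 40) = -2204/325 ≈ -6.7815)
y*(t(-3) + 0)² = -2204*(-3 + 0)²/325 = -2204/325*(-3)² = -2204/325*9 = -19836/325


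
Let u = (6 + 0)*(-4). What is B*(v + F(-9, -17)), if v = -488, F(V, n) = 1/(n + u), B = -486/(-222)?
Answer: -1620729/1517 ≈ -1068.4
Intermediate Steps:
B = 81/37 (B = -486*(-1/222) = 81/37 ≈ 2.1892)
u = -24 (u = 6*(-4) = -24)
F(V, n) = 1/(-24 + n) (F(V, n) = 1/(n - 24) = 1/(-24 + n))
B*(v + F(-9, -17)) = 81*(-488 + 1/(-24 - 17))/37 = 81*(-488 + 1/(-41))/37 = 81*(-488 - 1/41)/37 = (81/37)*(-20009/41) = -1620729/1517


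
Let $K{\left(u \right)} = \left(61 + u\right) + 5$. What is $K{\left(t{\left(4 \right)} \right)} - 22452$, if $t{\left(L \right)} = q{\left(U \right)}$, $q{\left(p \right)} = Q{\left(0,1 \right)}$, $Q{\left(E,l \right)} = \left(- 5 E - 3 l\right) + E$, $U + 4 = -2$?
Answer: $-22389$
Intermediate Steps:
$U = -6$ ($U = -4 - 2 = -6$)
$Q{\left(E,l \right)} = - 4 E - 3 l$
$q{\left(p \right)} = -3$ ($q{\left(p \right)} = \left(-4\right) 0 - 3 = 0 - 3 = -3$)
$t{\left(L \right)} = -3$
$K{\left(u \right)} = 66 + u$
$K{\left(t{\left(4 \right)} \right)} - 22452 = \left(66 - 3\right) - 22452 = 63 - 22452 = -22389$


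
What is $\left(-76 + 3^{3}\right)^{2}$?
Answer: $2401$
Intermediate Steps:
$\left(-76 + 3^{3}\right)^{2} = \left(-76 + 27\right)^{2} = \left(-49\right)^{2} = 2401$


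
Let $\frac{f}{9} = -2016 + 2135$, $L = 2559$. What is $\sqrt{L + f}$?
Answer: $11 \sqrt{30} \approx 60.25$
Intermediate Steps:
$f = 1071$ ($f = 9 \left(-2016 + 2135\right) = 9 \cdot 119 = 1071$)
$\sqrt{L + f} = \sqrt{2559 + 1071} = \sqrt{3630} = 11 \sqrt{30}$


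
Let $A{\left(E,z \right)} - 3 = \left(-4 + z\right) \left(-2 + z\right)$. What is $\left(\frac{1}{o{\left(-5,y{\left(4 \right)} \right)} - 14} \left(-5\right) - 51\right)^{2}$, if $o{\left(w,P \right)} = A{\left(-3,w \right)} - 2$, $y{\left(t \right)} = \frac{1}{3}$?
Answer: $\frac{261121}{100} \approx 2611.2$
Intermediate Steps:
$y{\left(t \right)} = \frac{1}{3}$
$A{\left(E,z \right)} = 3 + \left(-4 + z\right) \left(-2 + z\right)$
$o{\left(w,P \right)} = 9 + w^{2} - 6 w$ ($o{\left(w,P \right)} = \left(11 + w^{2} - 6 w\right) - 2 = 9 + w^{2} - 6 w$)
$\left(\frac{1}{o{\left(-5,y{\left(4 \right)} \right)} - 14} \left(-5\right) - 51\right)^{2} = \left(\frac{1}{\left(9 + \left(-5\right)^{2} - -30\right) - 14} \left(-5\right) - 51\right)^{2} = \left(\frac{1}{\left(9 + 25 + 30\right) - 14} \left(-5\right) - 51\right)^{2} = \left(\frac{1}{64 - 14} \left(-5\right) - 51\right)^{2} = \left(\frac{1}{50} \left(-5\right) - 51\right)^{2} = \left(- \frac{1}{10} - 51\right)^{2} = \left(- \frac{511}{10}\right)^{2} = \frac{261121}{100}$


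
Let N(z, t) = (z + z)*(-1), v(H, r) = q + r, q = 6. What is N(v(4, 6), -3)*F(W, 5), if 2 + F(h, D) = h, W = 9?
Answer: -168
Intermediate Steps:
v(H, r) = 6 + r
N(z, t) = -2*z (N(z, t) = (2*z)*(-1) = -2*z)
F(h, D) = -2 + h
N(v(4, 6), -3)*F(W, 5) = (-2*(6 + 6))*(-2 + 9) = -2*12*7 = -24*7 = -168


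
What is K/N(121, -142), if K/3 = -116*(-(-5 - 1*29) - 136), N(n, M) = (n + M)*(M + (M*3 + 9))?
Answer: 11832/3913 ≈ 3.0238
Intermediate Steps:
N(n, M) = (9 + 4*M)*(M + n) (N(n, M) = (M + n)*(M + (3*M + 9)) = (M + n)*(M + (9 + 3*M)) = (M + n)*(9 + 4*M) = (9 + 4*M)*(M + n))
K = 35496 (K = 3*(-116*(-(-5 - 1*29) - 136)) = 3*(-116*(-(-5 - 29) - 136)) = 3*(-116*(-1*(-34) - 136)) = 3*(-116*(34 - 136)) = 3*(-116*(-102)) = 3*11832 = 35496)
K/N(121, -142) = 35496/(4*(-142)**2 + 9*(-142) + 9*121 + 4*(-142)*121) = 35496/(4*20164 - 1278 + 1089 - 68728) = 35496/(80656 - 1278 + 1089 - 68728) = 35496/11739 = 35496*(1/11739) = 11832/3913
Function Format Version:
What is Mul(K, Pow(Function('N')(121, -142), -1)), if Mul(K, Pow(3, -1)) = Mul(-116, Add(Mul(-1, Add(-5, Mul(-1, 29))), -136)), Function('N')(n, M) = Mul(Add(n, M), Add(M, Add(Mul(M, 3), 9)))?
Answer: Rational(11832, 3913) ≈ 3.0238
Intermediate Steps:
Function('N')(n, M) = Mul(Add(9, Mul(4, M)), Add(M, n)) (Function('N')(n, M) = Mul(Add(M, n), Add(M, Add(Mul(3, M), 9))) = Mul(Add(M, n), Add(M, Add(9, Mul(3, M)))) = Mul(Add(M, n), Add(9, Mul(4, M))) = Mul(Add(9, Mul(4, M)), Add(M, n)))
K = 35496 (K = Mul(3, Mul(-116, Add(Mul(-1, Add(-5, Mul(-1, 29))), -136))) = Mul(3, Mul(-116, Add(Mul(-1, Add(-5, -29)), -136))) = Mul(3, Mul(-116, Add(Mul(-1, -34), -136))) = Mul(3, Mul(-116, Add(34, -136))) = Mul(3, Mul(-116, -102)) = Mul(3, 11832) = 35496)
Mul(K, Pow(Function('N')(121, -142), -1)) = Mul(35496, Pow(Add(Mul(4, Pow(-142, 2)), Mul(9, -142), Mul(9, 121), Mul(4, -142, 121)), -1)) = Mul(35496, Pow(Add(Mul(4, 20164), -1278, 1089, -68728), -1)) = Mul(35496, Pow(Add(80656, -1278, 1089, -68728), -1)) = Mul(35496, Pow(11739, -1)) = Mul(35496, Rational(1, 11739)) = Rational(11832, 3913)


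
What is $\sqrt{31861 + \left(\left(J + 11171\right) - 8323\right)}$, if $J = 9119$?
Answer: $2 \sqrt{10957} \approx 209.35$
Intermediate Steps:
$\sqrt{31861 + \left(\left(J + 11171\right) - 8323\right)} = \sqrt{31861 + \left(\left(9119 + 11171\right) - 8323\right)} = \sqrt{31861 + \left(20290 - 8323\right)} = \sqrt{31861 + 11967} = \sqrt{43828} = 2 \sqrt{10957}$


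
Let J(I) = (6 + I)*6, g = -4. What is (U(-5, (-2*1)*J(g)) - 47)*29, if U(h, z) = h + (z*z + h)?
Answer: 15051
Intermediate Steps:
J(I) = 36 + 6*I
U(h, z) = z² + 2*h (U(h, z) = h + (z² + h) = h + (h + z²) = z² + 2*h)
(U(-5, (-2*1)*J(g)) - 47)*29 = ((((-2*1)*(36 + 6*(-4)))² + 2*(-5)) - 47)*29 = (((-2*(36 - 24))² - 10) - 47)*29 = (((-2*12)² - 10) - 47)*29 = (((-24)² - 10) - 47)*29 = ((576 - 10) - 47)*29 = (566 - 47)*29 = 519*29 = 15051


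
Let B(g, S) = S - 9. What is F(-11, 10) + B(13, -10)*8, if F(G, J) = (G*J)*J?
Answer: -1252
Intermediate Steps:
B(g, S) = -9 + S
F(G, J) = G*J²
F(-11, 10) + B(13, -10)*8 = -11*10² + (-9 - 10)*8 = -11*100 - 19*8 = -1100 - 152 = -1252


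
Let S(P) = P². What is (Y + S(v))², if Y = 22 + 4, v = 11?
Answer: 21609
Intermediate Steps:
Y = 26
(Y + S(v))² = (26 + 11²)² = (26 + 121)² = 147² = 21609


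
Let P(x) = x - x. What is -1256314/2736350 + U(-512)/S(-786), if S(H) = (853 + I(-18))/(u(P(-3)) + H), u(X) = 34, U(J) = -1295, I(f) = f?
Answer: 266371806181/228485225 ≈ 1165.8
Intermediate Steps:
P(x) = 0
S(H) = 835/(34 + H) (S(H) = (853 - 18)/(34 + H) = 835/(34 + H))
-1256314/2736350 + U(-512)/S(-786) = -1256314/2736350 - 1295/(835/(34 - 786)) = -1256314*1/2736350 - 1295/(835/(-752)) = -628157/1368175 - 1295/(835*(-1/752)) = -628157/1368175 - 1295/(-835/752) = -628157/1368175 - 1295*(-752/835) = -628157/1368175 + 194768/167 = 266371806181/228485225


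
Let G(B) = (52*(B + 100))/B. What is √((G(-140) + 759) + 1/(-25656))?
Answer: √6239858713410/89796 ≈ 27.818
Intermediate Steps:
G(B) = (5200 + 52*B)/B (G(B) = (52*(100 + B))/B = (5200 + 52*B)/B)
√((G(-140) + 759) + 1/(-25656)) = √(((52 + 5200/(-140)) + 759) + 1/(-25656)) = √(((52 + 5200*(-1/140)) + 759) - 1/25656) = √(((52 - 260/7) + 759) - 1/25656) = √((104/7 + 759) - 1/25656) = √(5417/7 - 1/25656) = √(138978545/179592) = √6239858713410/89796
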